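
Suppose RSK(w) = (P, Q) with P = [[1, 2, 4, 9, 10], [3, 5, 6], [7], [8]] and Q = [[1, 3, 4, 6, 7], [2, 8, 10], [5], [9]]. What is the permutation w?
8 3 5 7 1 9 10 6 2 4

Reverse the RSK construction: for i from n down to 1, find the cell of Q containing i, remove the entry at that cell from P, and reverse-bump it up through P; the value ejected from row 1 is w(i).

Step i=10: Q has 10 at row 2, column 3; remove 6 from row 2 of P and reverse-bump: 6 enters row 1 and ejects 4. So w(10) = 4. P is now [[1, 2, 6, 9, 10], [3, 5], [7], [8]].
Step i=9: Q has 9 at row 4, column 1; remove 8 from row 4 of P and reverse-bump: 8 enters row 3 and ejects 7; 7 enters row 2 and ejects 5; 5 enters row 1 and ejects 2. So w(9) = 2. P is now [[1, 5, 6, 9, 10], [3, 7], [8]].
Step i=8: Q has 8 at row 2, column 2; remove 7 from row 2 of P and reverse-bump: 7 enters row 1 and ejects 6. So w(8) = 6. P is now [[1, 5, 7, 9, 10], [3], [8]].
Step i=7: Q has 7 at row 1, column 5; remove that cell from P, ejecting 10. So w(7) = 10. P is now [[1, 5, 7, 9], [3], [8]].
Step i=6: Q has 6 at row 1, column 4; remove that cell from P, ejecting 9. So w(6) = 9. P is now [[1, 5, 7], [3], [8]].
Step i=5: Q has 5 at row 3, column 1; remove 8 from row 3 of P and reverse-bump: 8 enters row 2 and ejects 3; 3 enters row 1 and ejects 1. So w(5) = 1. P is now [[3, 5, 7], [8]].
Step i=4: Q has 4 at row 1, column 3; remove that cell from P, ejecting 7. So w(4) = 7. P is now [[3, 5], [8]].
Step i=3: Q has 3 at row 1, column 2; remove that cell from P, ejecting 5. So w(3) = 5. P is now [[3], [8]].
Step i=2: Q has 2 at row 2, column 1; remove 8 from row 2 of P and reverse-bump: 8 enters row 1 and ejects 3. So w(2) = 3. P is now [[8]].
Step i=1: Q has 1 at row 1, column 1; remove that cell from P, ejecting 8. So w(1) = 8. P is now [].

So w = 8 3 5 7 1 9 10 6 2 4.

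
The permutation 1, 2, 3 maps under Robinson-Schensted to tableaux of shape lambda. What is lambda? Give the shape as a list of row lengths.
Row-insert each entry into an empty tableau.

After inserting 1: P = [[1]].
After inserting 2: P = [[1, 2]].
After inserting 3: P = [[1, 2, 3]].

The final insertion tableau P = [[1, 2, 3]] has shape [3].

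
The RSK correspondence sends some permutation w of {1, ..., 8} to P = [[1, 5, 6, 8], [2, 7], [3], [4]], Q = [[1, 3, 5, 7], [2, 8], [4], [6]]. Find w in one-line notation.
4 3 5 2 7 1 8 6

Reverse RSK: for i = n, n-1, ..., 1, locate i in Q, remove the corresponding corner cell from P, and reverse-bump its entry up through P; the value ejected from row 1 is w(i).

So w = 4 3 5 2 7 1 8 6.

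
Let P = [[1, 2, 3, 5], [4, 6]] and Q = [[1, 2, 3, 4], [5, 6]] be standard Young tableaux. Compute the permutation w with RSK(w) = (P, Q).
Reverse the RSK construction: for i from n down to 1, find the cell of Q containing i, remove the entry at that cell from P, and reverse-bump it up through P; the value ejected from row 1 is w(i).

Step i=6: Q has 6 at row 2, column 2; remove 6 from row 2 of P and reverse-bump: 6 enters row 1 and ejects 5. So w(6) = 5. P is now [[1, 2, 3, 6], [4]].
Step i=5: Q has 5 at row 2, column 1; remove 4 from row 2 of P and reverse-bump: 4 enters row 1 and ejects 3. So w(5) = 3. P is now [[1, 2, 4, 6]].
Step i=4: Q has 4 at row 1, column 4; remove that cell from P, ejecting 6. So w(4) = 6. P is now [[1, 2, 4]].
Step i=3: Q has 3 at row 1, column 3; remove that cell from P, ejecting 4. So w(3) = 4. P is now [[1, 2]].
Step i=2: Q has 2 at row 1, column 2; remove that cell from P, ejecting 2. So w(2) = 2. P is now [[1]].
Step i=1: Q has 1 at row 1, column 1; remove that cell from P, ejecting 1. So w(1) = 1. P is now [].

So w = 1 2 4 6 3 5.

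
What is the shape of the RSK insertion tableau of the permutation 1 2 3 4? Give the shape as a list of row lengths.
Row-insert each entry into an empty tableau.

After inserting 1: P = [[1]].
After inserting 2: P = [[1, 2]].
After inserting 3: P = [[1, 2, 3]].
After inserting 4: P = [[1, 2, 3, 4]].

The final insertion tableau P = [[1, 2, 3, 4]] has shape [4].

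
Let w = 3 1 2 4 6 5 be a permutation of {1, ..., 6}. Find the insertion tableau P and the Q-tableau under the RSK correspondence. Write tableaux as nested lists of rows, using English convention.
P = [[1, 2, 4, 5], [3, 6]], Q = [[1, 3, 4, 5], [2, 6]]

Insert each entry of the permutation into P by Schensted row insertion, recording in Q the position of each new cell.

Insert 3: appended to row 1. P = [[3]], Q = [[1]].
Insert 1: 1 bumps 3 from row 1; 3 starts row 2. P = [[1], [3]], Q = [[1], [2]].
Insert 2: appended to row 1. P = [[1, 2], [3]], Q = [[1, 3], [2]].
Insert 4: appended to row 1. P = [[1, 2, 4], [3]], Q = [[1, 3, 4], [2]].
Insert 6: appended to row 1. P = [[1, 2, 4, 6], [3]], Q = [[1, 3, 4, 5], [2]].
Insert 5: 5 bumps 6 from row 1; 6 appends to row 2. P = [[1, 2, 4, 5], [3, 6]], Q = [[1, 3, 4, 5], [2, 6]].

So P = [[1, 2, 4, 5], [3, 6]], Q = [[1, 3, 4, 5], [2, 6]].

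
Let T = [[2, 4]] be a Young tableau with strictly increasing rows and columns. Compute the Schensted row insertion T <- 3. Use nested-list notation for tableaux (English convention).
[[2, 3], [4]]

In row 1, 3 replaces 4 (the leftmost entry greater than 3); 4 is bumped to row 2. 4 starts a new row 2. The new tableau is [[2, 3], [4]].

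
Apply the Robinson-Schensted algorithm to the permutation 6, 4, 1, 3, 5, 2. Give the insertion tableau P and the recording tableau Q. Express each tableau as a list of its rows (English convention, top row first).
Insert each entry of the permutation into P by Schensted row insertion, recording in Q the position of each new cell.

Insert 6: appended to row 1. P = [[6]].
Insert 4: 4 bumps 6 from row 1; 6 starts row 2. P = [[4], [6]].
Insert 1: 1 bumps 4 from row 1; 4 bumps 6 from row 2; 6 starts row 3. P = [[1], [4], [6]].
Insert 3: appended to row 1. P = [[1, 3], [4], [6]].
Insert 5: appended to row 1. P = [[1, 3, 5], [4], [6]].
Insert 2: 2 bumps 3 from row 1; 3 bumps 4 from row 2; 4 bumps 6 from row 3; 6 starts row 4. P = [[1, 2, 5], [3], [4], [6]].

So P = [[1, 2, 5], [3], [4], [6]], Q = [[1, 4, 5], [2], [3], [6]].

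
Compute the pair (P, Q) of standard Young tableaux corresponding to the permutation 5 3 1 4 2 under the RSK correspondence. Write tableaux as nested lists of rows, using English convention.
P = [[1, 2], [3, 4], [5]], Q = [[1, 4], [2, 5], [3]]

Insert each entry of the permutation into P by Schensted row insertion, recording in Q the position of each new cell.

Insert 5: appended to row 1. P = [[5]].
Insert 3: 3 bumps 5 from row 1; 5 starts row 2. P = [[3], [5]].
Insert 1: 1 bumps 3 from row 1; 3 bumps 5 from row 2; 5 starts row 3. P = [[1], [3], [5]].
Insert 4: appended to row 1. P = [[1, 4], [3], [5]].
Insert 2: 2 bumps 4 from row 1; 4 appends to row 2. P = [[1, 2], [3, 4], [5]].

So P = [[1, 2], [3, 4], [5]], Q = [[1, 4], [2, 5], [3]].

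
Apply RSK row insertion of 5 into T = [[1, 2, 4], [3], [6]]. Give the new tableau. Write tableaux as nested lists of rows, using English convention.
[[1, 2, 4, 5], [3], [6]]

5 is larger than every entry of row 1, so it is appended to row 1. The new tableau is [[1, 2, 4, 5], [3], [6]].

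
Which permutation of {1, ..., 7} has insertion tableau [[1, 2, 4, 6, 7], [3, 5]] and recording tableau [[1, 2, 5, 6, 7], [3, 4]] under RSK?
3 5 1 2 4 6 7

Reverse the RSK construction: for i from n down to 1, find the cell of Q containing i, remove the entry at that cell from P, and reverse-bump it up through P; the value ejected from row 1 is w(i).

Step i=7: Q has 7 at row 1, column 5; remove that cell from P, ejecting 7. So w(7) = 7. P is now [[1, 2, 4, 6], [3, 5]].
Step i=6: Q has 6 at row 1, column 4; remove that cell from P, ejecting 6. So w(6) = 6. P is now [[1, 2, 4], [3, 5]].
Step i=5: Q has 5 at row 1, column 3; remove that cell from P, ejecting 4. So w(5) = 4. P is now [[1, 2], [3, 5]].
Step i=4: Q has 4 at row 2, column 2; remove 5 from row 2 of P and reverse-bump: 5 enters row 1 and ejects 2. So w(4) = 2. P is now [[1, 5], [3]].
Step i=3: Q has 3 at row 2, column 1; remove 3 from row 2 of P and reverse-bump: 3 enters row 1 and ejects 1. So w(3) = 1. P is now [[3, 5]].
Step i=2: Q has 2 at row 1, column 2; remove that cell from P, ejecting 5. So w(2) = 5. P is now [[3]].
Step i=1: Q has 1 at row 1, column 1; remove that cell from P, ejecting 3. So w(1) = 3. P is now [].

So w = 3 5 1 2 4 6 7.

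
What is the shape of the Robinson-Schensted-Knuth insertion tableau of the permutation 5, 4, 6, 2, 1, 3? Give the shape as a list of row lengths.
Row-insert each entry into an empty tableau.

After inserting 5: P = [[5]].
After inserting 4: P = [[4], [5]].
After inserting 6: P = [[4, 6], [5]].
After inserting 2: P = [[2, 6], [4], [5]].
After inserting 1: P = [[1, 6], [2], [4], [5]].
After inserting 3: P = [[1, 3], [2, 6], [4], [5]].

The final insertion tableau P = [[1, 3], [2, 6], [4], [5]] has shape [2, 2, 1, 1].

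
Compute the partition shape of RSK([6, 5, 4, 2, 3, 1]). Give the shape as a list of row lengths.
[2, 1, 1, 1, 1]

Row-insert each entry into an empty tableau.

After inserting 6: P = [[6]].
After inserting 5: P = [[5], [6]].
After inserting 4: P = [[4], [5], [6]].
After inserting 2: P = [[2], [4], [5], [6]].
After inserting 3: P = [[2, 3], [4], [5], [6]].
After inserting 1: P = [[1, 3], [2], [4], [5], [6]].

The final insertion tableau P = [[1, 3], [2], [4], [5], [6]] has shape [2, 1, 1, 1, 1].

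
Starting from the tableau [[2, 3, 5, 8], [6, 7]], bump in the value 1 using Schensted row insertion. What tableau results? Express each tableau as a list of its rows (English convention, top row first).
[[1, 3, 5, 8], [2, 7], [6]]

In row 1, 1 replaces 2 (the leftmost entry greater than 1); 2 is bumped to row 2. In row 2, 2 replaces 6 (the leftmost entry greater than 2); 6 is bumped to row 3. 6 starts a new row 3. The new tableau is [[1, 3, 5, 8], [2, 7], [6]].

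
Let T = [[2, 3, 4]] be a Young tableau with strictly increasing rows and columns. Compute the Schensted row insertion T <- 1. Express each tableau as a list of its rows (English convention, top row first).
In row 1, 1 replaces 2 (the leftmost entry greater than 1); 2 is bumped to row 2. 2 starts a new row 2. The new tableau is [[1, 3, 4], [2]].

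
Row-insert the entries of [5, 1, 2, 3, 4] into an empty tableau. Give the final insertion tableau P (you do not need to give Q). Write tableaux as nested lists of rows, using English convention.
Insert 5: appended to row 1. P = [[5]].
Insert 1: 1 bumps 5 from row 1; 5 starts row 2. P = [[1], [5]].
Insert 2: appended to row 1. P = [[1, 2], [5]].
Insert 3: appended to row 1. P = [[1, 2, 3], [5]].
Insert 4: appended to row 1. P = [[1, 2, 3, 4], [5]].

So P = [[1, 2, 3, 4], [5]].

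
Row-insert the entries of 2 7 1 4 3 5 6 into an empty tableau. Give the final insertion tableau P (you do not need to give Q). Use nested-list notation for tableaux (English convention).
Insert 2: appended to row 1. P = [[2]].
Insert 7: appended to row 1. P = [[2, 7]].
Insert 1: 1 bumps 2 from row 1; 2 starts row 2. P = [[1, 7], [2]].
Insert 4: 4 bumps 7 from row 1; 7 appends to row 2. P = [[1, 4], [2, 7]].
Insert 3: 3 bumps 4 from row 1; 4 bumps 7 from row 2; 7 starts row 3. P = [[1, 3], [2, 4], [7]].
Insert 5: appended to row 1. P = [[1, 3, 5], [2, 4], [7]].
Insert 6: appended to row 1. P = [[1, 3, 5, 6], [2, 4], [7]].

So P = [[1, 3, 5, 6], [2, 4], [7]].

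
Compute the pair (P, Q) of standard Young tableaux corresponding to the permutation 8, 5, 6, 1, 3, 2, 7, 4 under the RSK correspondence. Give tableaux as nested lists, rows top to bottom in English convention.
P = [[1, 2, 4], [3, 6, 7], [5], [8]], Q = [[1, 3, 7], [2, 5, 8], [4], [6]]

Insert each entry of the permutation into P by Schensted row insertion, recording in Q the position of each new cell.

After inserting 8: P = [[8]].
After inserting 5: P = [[5], [8]].
After inserting 6: P = [[5, 6], [8]].
After inserting 1: P = [[1, 6], [5], [8]].
After inserting 3: P = [[1, 3], [5, 6], [8]].
After inserting 2: P = [[1, 2], [3, 6], [5], [8]].
After inserting 7: P = [[1, 2, 7], [3, 6], [5], [8]].
After inserting 4: P = [[1, 2, 4], [3, 6, 7], [5], [8]].

So P = [[1, 2, 4], [3, 6, 7], [5], [8]], Q = [[1, 3, 7], [2, 5, 8], [4], [6]].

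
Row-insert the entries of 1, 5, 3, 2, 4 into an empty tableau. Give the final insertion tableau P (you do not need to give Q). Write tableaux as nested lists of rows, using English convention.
P = [[1, 2, 4], [3], [5]]

Insert 1: appended to row 1. P = [[1]].
Insert 5: appended to row 1. P = [[1, 5]].
Insert 3: 3 bumps 5 from row 1; 5 starts row 2. P = [[1, 3], [5]].
Insert 2: 2 bumps 3 from row 1; 3 bumps 5 from row 2; 5 starts row 3. P = [[1, 2], [3], [5]].
Insert 4: appended to row 1. P = [[1, 2, 4], [3], [5]].

So P = [[1, 2, 4], [3], [5]].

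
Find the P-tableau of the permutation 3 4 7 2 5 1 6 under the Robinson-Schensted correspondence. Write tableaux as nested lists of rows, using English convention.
Insert 3: appended to row 1. P = [[3]].
Insert 4: appended to row 1. P = [[3, 4]].
Insert 7: appended to row 1. P = [[3, 4, 7]].
Insert 2: 2 bumps 3 from row 1; 3 starts row 2. P = [[2, 4, 7], [3]].
Insert 5: 5 bumps 7 from row 1; 7 appends to row 2. P = [[2, 4, 5], [3, 7]].
Insert 1: 1 bumps 2 from row 1; 2 bumps 3 from row 2; 3 starts row 3. P = [[1, 4, 5], [2, 7], [3]].
Insert 6: appended to row 1. P = [[1, 4, 5, 6], [2, 7], [3]].

So P = [[1, 4, 5, 6], [2, 7], [3]].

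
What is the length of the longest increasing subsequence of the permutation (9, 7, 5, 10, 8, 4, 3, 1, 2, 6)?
3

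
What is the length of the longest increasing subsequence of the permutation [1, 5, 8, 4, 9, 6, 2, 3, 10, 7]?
5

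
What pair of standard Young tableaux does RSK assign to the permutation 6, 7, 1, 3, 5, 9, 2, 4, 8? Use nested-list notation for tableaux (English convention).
Insert each entry of the permutation into P by Schensted row insertion, recording in Q the position of each new cell.

Insert 6: appended to row 1. P = [[6]].
Insert 7: appended to row 1. P = [[6, 7]].
Insert 1: 1 bumps 6 from row 1; 6 starts row 2. P = [[1, 7], [6]].
Insert 3: 3 bumps 7 from row 1; 7 appends to row 2. P = [[1, 3], [6, 7]].
Insert 5: appended to row 1. P = [[1, 3, 5], [6, 7]].
Insert 9: appended to row 1. P = [[1, 3, 5, 9], [6, 7]].
Insert 2: 2 bumps 3 from row 1; 3 bumps 6 from row 2; 6 starts row 3. P = [[1, 2, 5, 9], [3, 7], [6]].
Insert 4: 4 bumps 5 from row 1; 5 bumps 7 from row 2; 7 appends to row 3. P = [[1, 2, 4, 9], [3, 5], [6, 7]].
Insert 8: 8 bumps 9 from row 1; 9 appends to row 2. P = [[1, 2, 4, 8], [3, 5, 9], [6, 7]].

So P = [[1, 2, 4, 8], [3, 5, 9], [6, 7]], Q = [[1, 2, 5, 6], [3, 4, 9], [7, 8]].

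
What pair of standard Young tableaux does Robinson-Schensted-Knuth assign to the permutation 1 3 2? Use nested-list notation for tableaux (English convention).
Insert each entry of the permutation into P by Schensted row insertion, recording in Q the position of each new cell.

After inserting 1: P = [[1]].
After inserting 3: P = [[1, 3]].
After inserting 2: P = [[1, 2], [3]].

So P = [[1, 2], [3]], Q = [[1, 2], [3]].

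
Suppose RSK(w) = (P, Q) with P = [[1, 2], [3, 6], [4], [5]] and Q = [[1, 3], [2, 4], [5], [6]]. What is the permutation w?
5 1 6 4 3 2

Reverse RSK: for i = n, n-1, ..., 1, locate i in Q, remove the corresponding corner cell from P, and reverse-bump its entry up through P; the value ejected from row 1 is w(i).

So w = 5 1 6 4 3 2.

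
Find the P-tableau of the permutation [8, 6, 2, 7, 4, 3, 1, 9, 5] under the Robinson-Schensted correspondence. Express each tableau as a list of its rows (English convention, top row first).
P = [[1, 3, 5], [2, 7, 9], [4], [6], [8]]

Insert 8: appended to row 1. P = [[8]].
Insert 6: 6 bumps 8 from row 1; 8 starts row 2. P = [[6], [8]].
Insert 2: 2 bumps 6 from row 1; 6 bumps 8 from row 2; 8 starts row 3. P = [[2], [6], [8]].
Insert 7: appended to row 1. P = [[2, 7], [6], [8]].
Insert 4: 4 bumps 7 from row 1; 7 appends to row 2. P = [[2, 4], [6, 7], [8]].
Insert 3: 3 bumps 4 from row 1; 4 bumps 6 from row 2; 6 bumps 8 from row 3; 8 starts row 4. P = [[2, 3], [4, 7], [6], [8]].
Insert 1: 1 bumps 2 from row 1; 2 bumps 4 from row 2; 4 bumps 6 from row 3; 6 bumps 8 from row 4; 8 starts row 5. P = [[1, 3], [2, 7], [4], [6], [8]].
Insert 9: appended to row 1. P = [[1, 3, 9], [2, 7], [4], [6], [8]].
Insert 5: 5 bumps 9 from row 1; 9 appends to row 2. P = [[1, 3, 5], [2, 7, 9], [4], [6], [8]].

So P = [[1, 3, 5], [2, 7, 9], [4], [6], [8]].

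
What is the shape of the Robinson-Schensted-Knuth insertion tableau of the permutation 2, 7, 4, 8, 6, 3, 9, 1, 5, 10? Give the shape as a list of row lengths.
Row-insert each entry into an empty tableau.

After inserting 2: P = [[2]].
After inserting 7: P = [[2, 7]].
After inserting 4: P = [[2, 4], [7]].
After inserting 8: P = [[2, 4, 8], [7]].
After inserting 6: P = [[2, 4, 6], [7, 8]].
After inserting 3: P = [[2, 3, 6], [4, 8], [7]].
After inserting 9: P = [[2, 3, 6, 9], [4, 8], [7]].
After inserting 1: P = [[1, 3, 6, 9], [2, 8], [4], [7]].
After inserting 5: P = [[1, 3, 5, 9], [2, 6], [4, 8], [7]].
After inserting 10: P = [[1, 3, 5, 9, 10], [2, 6], [4, 8], [7]].

The final insertion tableau P = [[1, 3, 5, 9, 10], [2, 6], [4, 8], [7]] has shape [5, 2, 2, 1].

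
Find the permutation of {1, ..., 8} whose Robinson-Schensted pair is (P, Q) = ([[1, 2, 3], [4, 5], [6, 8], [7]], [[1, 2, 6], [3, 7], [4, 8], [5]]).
1 7 6 4 2 8 5 3

Reverse the RSK construction: for i from n down to 1, find the cell of Q containing i, remove the entry at that cell from P, and reverse-bump it up through P; the value ejected from row 1 is w(i).

Step i=8: Q has 8 at row 3, column 2; remove 8 from row 3 of P and reverse-bump: 8 enters row 2 and ejects 5; 5 enters row 1 and ejects 3. So w(8) = 3. P is now [[1, 2, 5], [4, 8], [6], [7]].
Step i=7: Q has 7 at row 2, column 2; remove 8 from row 2 of P and reverse-bump: 8 enters row 1 and ejects 5. So w(7) = 5. P is now [[1, 2, 8], [4], [6], [7]].
Step i=6: Q has 6 at row 1, column 3; remove that cell from P, ejecting 8. So w(6) = 8. P is now [[1, 2], [4], [6], [7]].
Step i=5: Q has 5 at row 4, column 1; remove 7 from row 4 of P and reverse-bump: 7 enters row 3 and ejects 6; 6 enters row 2 and ejects 4; 4 enters row 1 and ejects 2. So w(5) = 2. P is now [[1, 4], [6], [7]].
Step i=4: Q has 4 at row 3, column 1; remove 7 from row 3 of P and reverse-bump: 7 enters row 2 and ejects 6; 6 enters row 1 and ejects 4. So w(4) = 4. P is now [[1, 6], [7]].
Step i=3: Q has 3 at row 2, column 1; remove 7 from row 2 of P and reverse-bump: 7 enters row 1 and ejects 6. So w(3) = 6. P is now [[1, 7]].
Step i=2: Q has 2 at row 1, column 2; remove that cell from P, ejecting 7. So w(2) = 7. P is now [[1]].
Step i=1: Q has 1 at row 1, column 1; remove that cell from P, ejecting 1. So w(1) = 1. P is now [].

So w = 1 7 6 4 2 8 5 3.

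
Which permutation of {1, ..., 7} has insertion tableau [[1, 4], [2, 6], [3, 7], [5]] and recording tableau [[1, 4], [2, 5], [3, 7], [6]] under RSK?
5 3 2 7 6 1 4

Reverse the RSK construction: for i from n down to 1, find the cell of Q containing i, remove the entry at that cell from P, and reverse-bump it up through P; the value ejected from row 1 is w(i).

Step i=7: Q has 7 at row 3, column 2; remove 7 from row 3 of P and reverse-bump: 7 enters row 2 and ejects 6; 6 enters row 1 and ejects 4. So w(7) = 4. P is now [[1, 6], [2, 7], [3], [5]].
Step i=6: Q has 6 at row 4, column 1; remove 5 from row 4 of P and reverse-bump: 5 enters row 3 and ejects 3; 3 enters row 2 and ejects 2; 2 enters row 1 and ejects 1. So w(6) = 1. P is now [[2, 6], [3, 7], [5]].
Step i=5: Q has 5 at row 2, column 2; remove 7 from row 2 of P and reverse-bump: 7 enters row 1 and ejects 6. So w(5) = 6. P is now [[2, 7], [3], [5]].
Step i=4: Q has 4 at row 1, column 2; remove that cell from P, ejecting 7. So w(4) = 7. P is now [[2], [3], [5]].
Step i=3: Q has 3 at row 3, column 1; remove 5 from row 3 of P and reverse-bump: 5 enters row 2 and ejects 3; 3 enters row 1 and ejects 2. So w(3) = 2. P is now [[3], [5]].
Step i=2: Q has 2 at row 2, column 1; remove 5 from row 2 of P and reverse-bump: 5 enters row 1 and ejects 3. So w(2) = 3. P is now [[5]].
Step i=1: Q has 1 at row 1, column 1; remove that cell from P, ejecting 5. So w(1) = 5. P is now [].

So w = 5 3 2 7 6 1 4.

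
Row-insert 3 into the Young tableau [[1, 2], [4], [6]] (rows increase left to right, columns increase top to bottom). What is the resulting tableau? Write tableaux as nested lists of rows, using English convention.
[[1, 2, 3], [4], [6]]

3 is larger than every entry of row 1, so it is appended to row 1. The new tableau is [[1, 2, 3], [4], [6]].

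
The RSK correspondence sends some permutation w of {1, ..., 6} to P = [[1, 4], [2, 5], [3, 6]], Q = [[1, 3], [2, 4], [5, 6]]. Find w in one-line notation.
Reverse the RSK construction: for i from n down to 1, find the cell of Q containing i, remove the entry at that cell from P, and reverse-bump it up through P; the value ejected from row 1 is w(i).

Step i=6: Q has 6 at row 3, column 2; remove 6 from row 3 of P and reverse-bump: 6 enters row 2 and ejects 5; 5 enters row 1 and ejects 4. So w(6) = 4. P is now [[1, 5], [2, 6], [3]].
Step i=5: Q has 5 at row 3, column 1; remove 3 from row 3 of P and reverse-bump: 3 enters row 2 and ejects 2; 2 enters row 1 and ejects 1. So w(5) = 1. P is now [[2, 5], [3, 6]].
Step i=4: Q has 4 at row 2, column 2; remove 6 from row 2 of P and reverse-bump: 6 enters row 1 and ejects 5. So w(4) = 5. P is now [[2, 6], [3]].
Step i=3: Q has 3 at row 1, column 2; remove that cell from P, ejecting 6. So w(3) = 6. P is now [[2], [3]].
Step i=2: Q has 2 at row 2, column 1; remove 3 from row 2 of P and reverse-bump: 3 enters row 1 and ejects 2. So w(2) = 2. P is now [[3]].
Step i=1: Q has 1 at row 1, column 1; remove that cell from P, ejecting 3. So w(1) = 3. P is now [].

So w = 3 2 6 5 1 4.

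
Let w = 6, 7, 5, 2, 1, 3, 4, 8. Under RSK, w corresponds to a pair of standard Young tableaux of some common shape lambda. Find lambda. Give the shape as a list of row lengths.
[4, 2, 1, 1]

Row-insert each entry into an empty tableau.

After inserting 6: P = [[6]].
After inserting 7: P = [[6, 7]].
After inserting 5: P = [[5, 7], [6]].
After inserting 2: P = [[2, 7], [5], [6]].
After inserting 1: P = [[1, 7], [2], [5], [6]].
After inserting 3: P = [[1, 3], [2, 7], [5], [6]].
After inserting 4: P = [[1, 3, 4], [2, 7], [5], [6]].
After inserting 8: P = [[1, 3, 4, 8], [2, 7], [5], [6]].

The final insertion tableau P = [[1, 3, 4, 8], [2, 7], [5], [6]] has shape [4, 2, 1, 1].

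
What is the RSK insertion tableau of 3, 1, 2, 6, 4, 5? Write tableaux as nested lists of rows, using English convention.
P = [[1, 2, 4, 5], [3, 6]]

Insert 3: appended to row 1. P = [[3]].
Insert 1: 1 bumps 3 from row 1; 3 starts row 2. P = [[1], [3]].
Insert 2: appended to row 1. P = [[1, 2], [3]].
Insert 6: appended to row 1. P = [[1, 2, 6], [3]].
Insert 4: 4 bumps 6 from row 1; 6 appends to row 2. P = [[1, 2, 4], [3, 6]].
Insert 5: appended to row 1. P = [[1, 2, 4, 5], [3, 6]].

So P = [[1, 2, 4, 5], [3, 6]].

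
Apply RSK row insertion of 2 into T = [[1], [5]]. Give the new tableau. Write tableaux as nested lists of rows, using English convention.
2 is larger than every entry of row 1, so it is appended to row 1. The new tableau is [[1, 2], [5]].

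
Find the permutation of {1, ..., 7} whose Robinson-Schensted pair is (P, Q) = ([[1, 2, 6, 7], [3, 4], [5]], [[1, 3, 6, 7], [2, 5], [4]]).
Reverse the RSK construction: for i from n down to 1, find the cell of Q containing i, remove the entry at that cell from P, and reverse-bump it up through P; the value ejected from row 1 is w(i).

Step i=7: Q has 7 at row 1, column 4; remove that cell from P, ejecting 7. So w(7) = 7. P is now [[1, 2, 6], [3, 4], [5]].
Step i=6: Q has 6 at row 1, column 3; remove that cell from P, ejecting 6. So w(6) = 6. P is now [[1, 2], [3, 4], [5]].
Step i=5: Q has 5 at row 2, column 2; remove 4 from row 2 of P and reverse-bump: 4 enters row 1 and ejects 2. So w(5) = 2. P is now [[1, 4], [3], [5]].
Step i=4: Q has 4 at row 3, column 1; remove 5 from row 3 of P and reverse-bump: 5 enters row 2 and ejects 3; 3 enters row 1 and ejects 1. So w(4) = 1. P is now [[3, 4], [5]].
Step i=3: Q has 3 at row 1, column 2; remove that cell from P, ejecting 4. So w(3) = 4. P is now [[3], [5]].
Step i=2: Q has 2 at row 2, column 1; remove 5 from row 2 of P and reverse-bump: 5 enters row 1 and ejects 3. So w(2) = 3. P is now [[5]].
Step i=1: Q has 1 at row 1, column 1; remove that cell from P, ejecting 5. So w(1) = 5. P is now [].

So w = 5 3 4 1 2 6 7.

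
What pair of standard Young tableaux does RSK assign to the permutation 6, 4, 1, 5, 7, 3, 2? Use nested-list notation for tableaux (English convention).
P = [[1, 2, 7], [3, 5], [4], [6]], Q = [[1, 4, 5], [2, 6], [3], [7]]

Insert each entry of the permutation into P by Schensted row insertion, recording in Q the position of each new cell.

Insert 6: appended to row 1. P = [[6]].
Insert 4: 4 bumps 6 from row 1; 6 starts row 2. P = [[4], [6]].
Insert 1: 1 bumps 4 from row 1; 4 bumps 6 from row 2; 6 starts row 3. P = [[1], [4], [6]].
Insert 5: appended to row 1. P = [[1, 5], [4], [6]].
Insert 7: appended to row 1. P = [[1, 5, 7], [4], [6]].
Insert 3: 3 bumps 5 from row 1; 5 appends to row 2. P = [[1, 3, 7], [4, 5], [6]].
Insert 2: 2 bumps 3 from row 1; 3 bumps 4 from row 2; 4 bumps 6 from row 3; 6 starts row 4. P = [[1, 2, 7], [3, 5], [4], [6]].

So P = [[1, 2, 7], [3, 5], [4], [6]], Q = [[1, 4, 5], [2, 6], [3], [7]].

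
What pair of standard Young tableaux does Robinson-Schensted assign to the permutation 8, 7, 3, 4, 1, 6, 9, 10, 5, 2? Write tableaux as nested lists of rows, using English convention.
Insert each entry of the permutation into P by Schensted row insertion, recording in Q the position of each new cell.

Insert 8: appended to row 1. P = [[8]].
Insert 7: 7 bumps 8 from row 1; 8 starts row 2. P = [[7], [8]].
Insert 3: 3 bumps 7 from row 1; 7 bumps 8 from row 2; 8 starts row 3. P = [[3], [7], [8]].
Insert 4: appended to row 1. P = [[3, 4], [7], [8]].
Insert 1: 1 bumps 3 from row 1; 3 bumps 7 from row 2; 7 bumps 8 from row 3; 8 starts row 4. P = [[1, 4], [3], [7], [8]].
Insert 6: appended to row 1. P = [[1, 4, 6], [3], [7], [8]].
Insert 9: appended to row 1. P = [[1, 4, 6, 9], [3], [7], [8]].
Insert 10: appended to row 1. P = [[1, 4, 6, 9, 10], [3], [7], [8]].
Insert 5: 5 bumps 6 from row 1; 6 appends to row 2. P = [[1, 4, 5, 9, 10], [3, 6], [7], [8]].
Insert 2: 2 bumps 4 from row 1; 4 bumps 6 from row 2; 6 bumps 7 from row 3; 7 bumps 8 from row 4; 8 starts row 5. P = [[1, 2, 5, 9, 10], [3, 4], [6], [7], [8]].

So P = [[1, 2, 5, 9, 10], [3, 4], [6], [7], [8]], Q = [[1, 4, 6, 7, 8], [2, 9], [3], [5], [10]].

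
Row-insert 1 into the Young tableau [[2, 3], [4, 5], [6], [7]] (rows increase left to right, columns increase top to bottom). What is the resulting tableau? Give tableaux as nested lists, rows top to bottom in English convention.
[[1, 3], [2, 5], [4], [6], [7]]

In row 1, 1 replaces 2 (the leftmost entry greater than 1); 2 is bumped to row 2. In row 2, 2 replaces 4 (the leftmost entry greater than 2); 4 is bumped to row 3. In row 3, 4 replaces 6 (the leftmost entry greater than 4); 6 is bumped to row 4. In row 4, 6 replaces 7 (the leftmost entry greater than 6); 7 is bumped to row 5. 7 starts a new row 5. The new tableau is [[1, 3], [2, 5], [4], [6], [7]].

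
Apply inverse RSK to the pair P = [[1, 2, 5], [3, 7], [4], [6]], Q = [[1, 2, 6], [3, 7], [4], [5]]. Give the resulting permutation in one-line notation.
Reverse the RSK construction: for i from n down to 1, find the cell of Q containing i, remove the entry at that cell from P, and reverse-bump it up through P; the value ejected from row 1 is w(i).

Step i=7: Q has 7 at row 2, column 2; remove 7 from row 2 of P and reverse-bump: 7 enters row 1 and ejects 5. So w(7) = 5. P is now [[1, 2, 7], [3], [4], [6]].
Step i=6: Q has 6 at row 1, column 3; remove that cell from P, ejecting 7. So w(6) = 7. P is now [[1, 2], [3], [4], [6]].
Step i=5: Q has 5 at row 4, column 1; remove 6 from row 4 of P and reverse-bump: 6 enters row 3 and ejects 4; 4 enters row 2 and ejects 3; 3 enters row 1 and ejects 2. So w(5) = 2. P is now [[1, 3], [4], [6]].
Step i=4: Q has 4 at row 3, column 1; remove 6 from row 3 of P and reverse-bump: 6 enters row 2 and ejects 4; 4 enters row 1 and ejects 3. So w(4) = 3. P is now [[1, 4], [6]].
Step i=3: Q has 3 at row 2, column 1; remove 6 from row 2 of P and reverse-bump: 6 enters row 1 and ejects 4. So w(3) = 4. P is now [[1, 6]].
Step i=2: Q has 2 at row 1, column 2; remove that cell from P, ejecting 6. So w(2) = 6. P is now [[1]].
Step i=1: Q has 1 at row 1, column 1; remove that cell from P, ejecting 1. So w(1) = 1. P is now [].

So w = 1 6 4 3 2 7 5.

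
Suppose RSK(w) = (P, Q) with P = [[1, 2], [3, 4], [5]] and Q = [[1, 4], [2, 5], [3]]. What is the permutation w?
Reverse the RSK construction: for i from n down to 1, find the cell of Q containing i, remove the entry at that cell from P, and reverse-bump it up through P; the value ejected from row 1 is w(i).

Step i=5: Q has 5 at row 2, column 2; remove 4 from row 2 of P and reverse-bump: 4 enters row 1 and ejects 2. So w(5) = 2. P is now [[1, 4], [3], [5]].
Step i=4: Q has 4 at row 1, column 2; remove that cell from P, ejecting 4. So w(4) = 4. P is now [[1], [3], [5]].
Step i=3: Q has 3 at row 3, column 1; remove 5 from row 3 of P and reverse-bump: 5 enters row 2 and ejects 3; 3 enters row 1 and ejects 1. So w(3) = 1. P is now [[3], [5]].
Step i=2: Q has 2 at row 2, column 1; remove 5 from row 2 of P and reverse-bump: 5 enters row 1 and ejects 3. So w(2) = 3. P is now [[5]].
Step i=1: Q has 1 at row 1, column 1; remove that cell from P, ejecting 5. So w(1) = 5. P is now [].

So w = 5 3 1 4 2.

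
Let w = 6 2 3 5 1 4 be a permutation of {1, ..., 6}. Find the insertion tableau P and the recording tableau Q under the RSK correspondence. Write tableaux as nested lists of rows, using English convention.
Insert each entry of the permutation into P by Schensted row insertion, recording in Q the position of each new cell.

Insert 6: appended to row 1. P = [[6]].
Insert 2: 2 bumps 6 from row 1; 6 starts row 2. P = [[2], [6]].
Insert 3: appended to row 1. P = [[2, 3], [6]].
Insert 5: appended to row 1. P = [[2, 3, 5], [6]].
Insert 1: 1 bumps 2 from row 1; 2 bumps 6 from row 2; 6 starts row 3. P = [[1, 3, 5], [2], [6]].
Insert 4: 4 bumps 5 from row 1; 5 appends to row 2. P = [[1, 3, 4], [2, 5], [6]].

So P = [[1, 3, 4], [2, 5], [6]], Q = [[1, 3, 4], [2, 6], [5]].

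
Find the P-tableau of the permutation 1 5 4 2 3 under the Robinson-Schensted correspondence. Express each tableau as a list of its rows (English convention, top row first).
P = [[1, 2, 3], [4], [5]]

Insert 1: appended to row 1. P = [[1]].
Insert 5: appended to row 1. P = [[1, 5]].
Insert 4: 4 bumps 5 from row 1; 5 starts row 2. P = [[1, 4], [5]].
Insert 2: 2 bumps 4 from row 1; 4 bumps 5 from row 2; 5 starts row 3. P = [[1, 2], [4], [5]].
Insert 3: appended to row 1. P = [[1, 2, 3], [4], [5]].

So P = [[1, 2, 3], [4], [5]].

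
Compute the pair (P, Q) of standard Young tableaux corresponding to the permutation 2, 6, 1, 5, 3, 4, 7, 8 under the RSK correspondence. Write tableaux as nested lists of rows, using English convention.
P = [[1, 3, 4, 7, 8], [2, 5], [6]], Q = [[1, 2, 6, 7, 8], [3, 4], [5]]

Insert each entry of the permutation into P by Schensted row insertion, recording in Q the position of each new cell.

Insert 2: appended to row 1. P = [[2]], Q = [[1]].
Insert 6: appended to row 1. P = [[2, 6]], Q = [[1, 2]].
Insert 1: 1 bumps 2 from row 1; 2 starts row 2. P = [[1, 6], [2]], Q = [[1, 2], [3]].
Insert 5: 5 bumps 6 from row 1; 6 appends to row 2. P = [[1, 5], [2, 6]], Q = [[1, 2], [3, 4]].
Insert 3: 3 bumps 5 from row 1; 5 bumps 6 from row 2; 6 starts row 3. P = [[1, 3], [2, 5], [6]], Q = [[1, 2], [3, 4], [5]].
Insert 4: appended to row 1. P = [[1, 3, 4], [2, 5], [6]], Q = [[1, 2, 6], [3, 4], [5]].
Insert 7: appended to row 1. P = [[1, 3, 4, 7], [2, 5], [6]], Q = [[1, 2, 6, 7], [3, 4], [5]].
Insert 8: appended to row 1. P = [[1, 3, 4, 7, 8], [2, 5], [6]], Q = [[1, 2, 6, 7, 8], [3, 4], [5]].

So P = [[1, 3, 4, 7, 8], [2, 5], [6]], Q = [[1, 2, 6, 7, 8], [3, 4], [5]].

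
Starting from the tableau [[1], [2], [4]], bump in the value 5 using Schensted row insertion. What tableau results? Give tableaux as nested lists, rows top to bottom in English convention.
[[1, 5], [2], [4]]

5 is larger than every entry of row 1, so it is appended to row 1. The new tableau is [[1, 5], [2], [4]].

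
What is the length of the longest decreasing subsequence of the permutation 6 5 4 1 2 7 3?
4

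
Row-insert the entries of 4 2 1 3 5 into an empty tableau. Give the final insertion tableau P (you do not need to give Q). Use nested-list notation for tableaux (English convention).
P = [[1, 3, 5], [2], [4]]

Insert 4: appended to row 1. P = [[4]].
Insert 2: 2 bumps 4 from row 1; 4 starts row 2. P = [[2], [4]].
Insert 1: 1 bumps 2 from row 1; 2 bumps 4 from row 2; 4 starts row 3. P = [[1], [2], [4]].
Insert 3: appended to row 1. P = [[1, 3], [2], [4]].
Insert 5: appended to row 1. P = [[1, 3, 5], [2], [4]].

So P = [[1, 3, 5], [2], [4]].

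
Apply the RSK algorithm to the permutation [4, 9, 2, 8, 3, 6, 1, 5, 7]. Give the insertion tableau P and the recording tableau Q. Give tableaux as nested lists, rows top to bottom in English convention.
Insert each entry of the permutation into P by Schensted row insertion, recording in Q the position of each new cell.

Insert 4: appended to row 1. P = [[4]].
Insert 9: appended to row 1. P = [[4, 9]].
Insert 2: 2 bumps 4 from row 1; 4 starts row 2. P = [[2, 9], [4]].
Insert 8: 8 bumps 9 from row 1; 9 appends to row 2. P = [[2, 8], [4, 9]].
Insert 3: 3 bumps 8 from row 1; 8 bumps 9 from row 2; 9 starts row 3. P = [[2, 3], [4, 8], [9]].
Insert 6: appended to row 1. P = [[2, 3, 6], [4, 8], [9]].
Insert 1: 1 bumps 2 from row 1; 2 bumps 4 from row 2; 4 bumps 9 from row 3; 9 starts row 4. P = [[1, 3, 6], [2, 8], [4], [9]].
Insert 5: 5 bumps 6 from row 1; 6 bumps 8 from row 2; 8 appends to row 3. P = [[1, 3, 5], [2, 6], [4, 8], [9]].
Insert 7: appended to row 1. P = [[1, 3, 5, 7], [2, 6], [4, 8], [9]].

So P = [[1, 3, 5, 7], [2, 6], [4, 8], [9]], Q = [[1, 2, 6, 9], [3, 4], [5, 8], [7]].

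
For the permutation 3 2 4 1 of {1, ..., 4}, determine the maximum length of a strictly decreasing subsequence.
3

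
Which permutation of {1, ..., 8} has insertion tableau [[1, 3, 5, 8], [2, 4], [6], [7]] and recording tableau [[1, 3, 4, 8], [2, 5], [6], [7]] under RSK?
2 1 4 7 6 5 3 8

Reverse RSK: for i = n, n-1, ..., 1, locate i in Q, remove the corresponding corner cell from P, and reverse-bump its entry up through P; the value ejected from row 1 is w(i).

So w = 2 1 4 7 6 5 3 8.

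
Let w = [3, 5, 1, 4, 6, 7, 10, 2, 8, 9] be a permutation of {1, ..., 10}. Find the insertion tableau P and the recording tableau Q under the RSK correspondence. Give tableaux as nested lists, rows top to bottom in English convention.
P = [[1, 2, 6, 7, 8, 9], [3, 4, 10], [5]], Q = [[1, 2, 5, 6, 7, 10], [3, 4, 9], [8]]

Insert each entry of the permutation into P by Schensted row insertion, recording in Q the position of each new cell.

Insert 3: appended to row 1. P = [[3]], Q = [[1]].
Insert 5: appended to row 1. P = [[3, 5]], Q = [[1, 2]].
Insert 1: 1 bumps 3 from row 1; 3 starts row 2. P = [[1, 5], [3]], Q = [[1, 2], [3]].
Insert 4: 4 bumps 5 from row 1; 5 appends to row 2. P = [[1, 4], [3, 5]], Q = [[1, 2], [3, 4]].
Insert 6: appended to row 1. P = [[1, 4, 6], [3, 5]], Q = [[1, 2, 5], [3, 4]].
Insert 7: appended to row 1. P = [[1, 4, 6, 7], [3, 5]], Q = [[1, 2, 5, 6], [3, 4]].
Insert 10: appended to row 1. P = [[1, 4, 6, 7, 10], [3, 5]], Q = [[1, 2, 5, 6, 7], [3, 4]].
Insert 2: 2 bumps 4 from row 1; 4 bumps 5 from row 2; 5 starts row 3. P = [[1, 2, 6, 7, 10], [3, 4], [5]], Q = [[1, 2, 5, 6, 7], [3, 4], [8]].
Insert 8: 8 bumps 10 from row 1; 10 appends to row 2. P = [[1, 2, 6, 7, 8], [3, 4, 10], [5]], Q = [[1, 2, 5, 6, 7], [3, 4, 9], [8]].
Insert 9: appended to row 1. P = [[1, 2, 6, 7, 8, 9], [3, 4, 10], [5]], Q = [[1, 2, 5, 6, 7, 10], [3, 4, 9], [8]].

So P = [[1, 2, 6, 7, 8, 9], [3, 4, 10], [5]], Q = [[1, 2, 5, 6, 7, 10], [3, 4, 9], [8]].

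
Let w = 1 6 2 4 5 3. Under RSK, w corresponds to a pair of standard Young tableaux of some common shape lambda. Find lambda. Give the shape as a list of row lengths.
RSK row insertion gives P = [[1, 2, 3, 5], [4], [6]], which has shape [4, 1, 1].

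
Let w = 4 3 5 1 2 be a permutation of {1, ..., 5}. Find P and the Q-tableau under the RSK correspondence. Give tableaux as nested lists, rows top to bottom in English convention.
Insert each entry of the permutation into P by Schensted row insertion, recording in Q the position of each new cell.

After inserting 4: P = [[4]].
After inserting 3: P = [[3], [4]].
After inserting 5: P = [[3, 5], [4]].
After inserting 1: P = [[1, 5], [3], [4]].
After inserting 2: P = [[1, 2], [3, 5], [4]].

So P = [[1, 2], [3, 5], [4]], Q = [[1, 3], [2, 5], [4]].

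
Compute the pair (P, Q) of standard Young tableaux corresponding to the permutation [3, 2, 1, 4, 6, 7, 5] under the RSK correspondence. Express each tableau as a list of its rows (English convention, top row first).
Insert each entry of the permutation into P by Schensted row insertion, recording in Q the position of each new cell.

Insert 3: appended to row 1. P = [[3]].
Insert 2: 2 bumps 3 from row 1; 3 starts row 2. P = [[2], [3]].
Insert 1: 1 bumps 2 from row 1; 2 bumps 3 from row 2; 3 starts row 3. P = [[1], [2], [3]].
Insert 4: appended to row 1. P = [[1, 4], [2], [3]].
Insert 6: appended to row 1. P = [[1, 4, 6], [2], [3]].
Insert 7: appended to row 1. P = [[1, 4, 6, 7], [2], [3]].
Insert 5: 5 bumps 6 from row 1; 6 appends to row 2. P = [[1, 4, 5, 7], [2, 6], [3]].

So P = [[1, 4, 5, 7], [2, 6], [3]], Q = [[1, 4, 5, 6], [2, 7], [3]].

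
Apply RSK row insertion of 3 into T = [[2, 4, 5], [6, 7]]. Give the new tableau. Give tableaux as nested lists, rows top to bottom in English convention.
[[2, 3, 5], [4, 7], [6]]

In row 1, 3 replaces 4 (the leftmost entry greater than 3); 4 is bumped to row 2. In row 2, 4 replaces 6 (the leftmost entry greater than 4); 6 is bumped to row 3. 6 starts a new row 3. The new tableau is [[2, 3, 5], [4, 7], [6]].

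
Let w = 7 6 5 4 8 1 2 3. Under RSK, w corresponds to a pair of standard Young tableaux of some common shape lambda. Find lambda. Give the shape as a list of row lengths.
[3, 2, 1, 1, 1]

Row-insert each entry into an empty tableau.

After inserting 7: P = [[7]].
After inserting 6: P = [[6], [7]].
After inserting 5: P = [[5], [6], [7]].
After inserting 4: P = [[4], [5], [6], [7]].
After inserting 8: P = [[4, 8], [5], [6], [7]].
After inserting 1: P = [[1, 8], [4], [5], [6], [7]].
After inserting 2: P = [[1, 2], [4, 8], [5], [6], [7]].
After inserting 3: P = [[1, 2, 3], [4, 8], [5], [6], [7]].

The final insertion tableau P = [[1, 2, 3], [4, 8], [5], [6], [7]] has shape [3, 2, 1, 1, 1].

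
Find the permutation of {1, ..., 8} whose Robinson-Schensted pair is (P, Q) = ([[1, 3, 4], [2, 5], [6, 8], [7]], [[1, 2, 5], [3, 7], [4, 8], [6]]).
Reverse the RSK construction: for i from n down to 1, find the cell of Q containing i, remove the entry at that cell from P, and reverse-bump it up through P; the value ejected from row 1 is w(i).

Step i=8: Q has 8 at row 3, column 2; remove 8 from row 3 of P and reverse-bump: 8 enters row 2 and ejects 5; 5 enters row 1 and ejects 4. So w(8) = 4. P is now [[1, 3, 5], [2, 8], [6], [7]].
Step i=7: Q has 7 at row 2, column 2; remove 8 from row 2 of P and reverse-bump: 8 enters row 1 and ejects 5. So w(7) = 5. P is now [[1, 3, 8], [2], [6], [7]].
Step i=6: Q has 6 at row 4, column 1; remove 7 from row 4 of P and reverse-bump: 7 enters row 3 and ejects 6; 6 enters row 2 and ejects 2; 2 enters row 1 and ejects 1. So w(6) = 1. P is now [[2, 3, 8], [6], [7]].
Step i=5: Q has 5 at row 1, column 3; remove that cell from P, ejecting 8. So w(5) = 8. P is now [[2, 3], [6], [7]].
Step i=4: Q has 4 at row 3, column 1; remove 7 from row 3 of P and reverse-bump: 7 enters row 2 and ejects 6; 6 enters row 1 and ejects 3. So w(4) = 3. P is now [[2, 6], [7]].
Step i=3: Q has 3 at row 2, column 1; remove 7 from row 2 of P and reverse-bump: 7 enters row 1 and ejects 6. So w(3) = 6. P is now [[2, 7]].
Step i=2: Q has 2 at row 1, column 2; remove that cell from P, ejecting 7. So w(2) = 7. P is now [[2]].
Step i=1: Q has 1 at row 1, column 1; remove that cell from P, ejecting 2. So w(1) = 2. P is now [].

So w = 2 7 6 3 8 1 5 4.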